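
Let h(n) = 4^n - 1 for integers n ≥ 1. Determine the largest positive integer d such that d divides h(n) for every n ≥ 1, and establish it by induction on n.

d = 3

Computing the first values: h(1) = 3 and h(2) = 15; gcd(3, 15) = 3, so d ≤ 3.
We prove 3 | 4^n - 1 for all n ≥ 1 by induction on n.
For the base case n = 1: h(1) = 3 = 3·(1), so 3 | h(1).
Inductive step: assume the claim holds for n = i, i.e. 3 | h(i). Then
4^{i+1} − 1^{i+1} = 4·4^i − 1·1^i = 4·(4^i − 1^i) + (3)·1^i. The first term is divisible by 3 by the inductive hypothesis, and the second term (3)·1^i is divisible by 3 since 3 | 3. Hence 3 | h(i+1).
Hence, by induction on n, the claim holds for every n ≥ 1.
Therefore the largest such d is 3.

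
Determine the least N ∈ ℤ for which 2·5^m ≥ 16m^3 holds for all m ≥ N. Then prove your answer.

At m = 3: 250 < 432, so the inequality fails and N ≥ 4. We prove 2·5^m ≥ 16m^3 for all m ≥ 4.
Base step (m = 4): 2·5^m = 1250 and 16m^3 = 1024, so 1250 ≥ 1024.
Inductive step: suppose the statement holds for some k ≥ 4, so 2·5^k ≥ 16k^3.
Then 2·5^(k + 1) = 5·(2·5^k) ≥ 5·(16k^3).
Also, for k ≥ 4 we have 5·(16k^3) ≥ 16(k+1)^3, since 5 ≥ (1 + 1/k)^3 for all k ≥ 4.
Combining, 2·5^(k + 1) ≥ 16(k+1)^3.
By induction, the statement is established for all m ≥ 4.
Hence the smallest such N is 4.

N = 4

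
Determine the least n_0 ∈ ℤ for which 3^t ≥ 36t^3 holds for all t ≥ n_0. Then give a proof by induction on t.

n_0 = 10

At t = 9: 19683 < 26244, so the inequality fails and n_0 ≥ 10. We prove 3^t ≥ 36t^3 for all t ≥ 10.
For the base case t = 10: 3^t = 59049 and 36t^3 = 36000, so 59049 ≥ 36000.
Inductive step: assume the claim holds for t = i, so 3^i ≥ 36i^3.
Then 3^(i + 1) = 3·(3^i) ≥ 3·(36i^3).
Also, for i ≥ 10 we have 3·(36i^3) ≥ 36(i+1)^3, since 3 ≥ (1 + 1/i)^3 for all i ≥ 10.
Combining, 3^(i + 1) ≥ 36(i+1)^3.
This completes the induction.
Hence the smallest such n_0 is 10.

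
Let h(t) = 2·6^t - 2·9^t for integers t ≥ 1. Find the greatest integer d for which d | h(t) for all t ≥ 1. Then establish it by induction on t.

Computing the first values: h(1) = -6 and h(2) = -90; gcd(-6, -90) = 6, so d ≤ 6.
We prove 6 | 2·6^t - 2·9^t for all t ≥ 1 by induction on t.
For the base case t = 1: h(1) = -6 = 6·(-1), so 6 | h(1).
Inductive step: suppose the statement holds for some k ≥ 1, i.e. 6 | h(k). Then
h(k+1) − 9·h(k) = (2·6^(k+1) - 2·9^(k+1)) − 9·(2·6^k - 2·9^k) = (2)·6^k·(6 − 9) = (-6)·6^k. Since 6 | h(k) by the inductive hypothesis, 6 | 9·h(k); and 6 | -6 since -6 = 6·-1. Therefore 6 | h(k+1).
By the principle of mathematical induction, the result holds for all t ≥ 1.
Therefore the largest such d is 6.

d = 6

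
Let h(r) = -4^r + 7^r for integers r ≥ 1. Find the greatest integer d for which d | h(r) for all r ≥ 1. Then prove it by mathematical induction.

d = 3

Computing the first values: h(1) = 3 and h(2) = 33; gcd(3, 33) = 3, so d ≤ 3.
We prove 3 | -4^r + 7^r for all r ≥ 1 by induction on r.
For the base case r = 1: h(1) = 3 = 3·(1), so 3 | h(1).
Inductive step: assume the claim holds for r = k, i.e. 3 | h(k). Then
7^{k+1} − 4^{k+1} = 7·7^k − 4·4^k = 7·(7^k − 4^k) + (3)·4^k. The first term is divisible by 3 by the inductive hypothesis, and the second term (3)·4^k is divisible by 3 since 3 | 3. Hence 3 | h(k+1).
By the principle of mathematical induction, the result holds for all r ≥ 1.
Therefore the largest such d is 3.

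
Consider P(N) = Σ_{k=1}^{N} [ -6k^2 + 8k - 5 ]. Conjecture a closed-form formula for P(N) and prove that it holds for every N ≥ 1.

We claim P(N) = -N(2N^2 - N + 2) for all N ≥ 1.
For the base case N = 1: P(1) = -3, and the closed form gives -3. They agree.
Inductive step: assume the claim holds for N = k, so P(k) = k(-2k^2 + k - 2).
Then P(k+1) = P(k) + (8k - 6(k + 1)^2 + 3) = (k(-2k^2 + k - 2)) + (8k - 6(k + 1)^2 + 3).
Simplifying, P(k+1) = -(k + 1)(2k^2 + 3k + 3) = -(k+1)(2(k+1)^2 - (k+1) + 2),
which is the closed form with N = k+1.
This completes the induction.

P(N) = -N(2N^2 - N + 2)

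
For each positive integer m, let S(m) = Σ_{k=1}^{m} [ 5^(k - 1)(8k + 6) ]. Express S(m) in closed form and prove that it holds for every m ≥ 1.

We claim S(m) = 5^m(2m + 1) - 1 for all m ≥ 1.
Base case (m = 1): S(1) = 14, and the closed form gives 14. They agree.
Suppose the result is true for m = k, so S(k) = 5^k(2k + 1) - 1.
Then S(k+1) = S(k) + (5^k(8k + 14)) = (5^k(2k + 1) - 1) + (5^k(8k + 14)).
Simplifying, S(k+1) = 10·5^k·k + 15·5^k - 1 = 5^(k+1)(2(k+1) + 1) - 1,
which is the closed form with m = k+1.
By induction, the statement is established for all m ≥ 1.

S(m) = 5^m(2m + 1) - 1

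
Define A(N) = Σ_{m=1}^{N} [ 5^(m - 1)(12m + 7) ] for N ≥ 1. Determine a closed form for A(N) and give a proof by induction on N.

A(N) = 5^N(3N + 1) - 1

We claim A(N) = 5^N(3N + 1) - 1 for all N ≥ 1.
Base case (N = 1): A(1) = 19, and the closed form gives 19. They agree.
For the inductive step, assume it holds for an arbitrary m ≥ 1, so A(m) = 5^m(3m + 1) - 1.
Then A(m+1) = A(m) + (5^m(12m + 19)) = (5^m(3m + 1) - 1) + (5^m(12m + 19)).
Simplifying, A(m+1) = 15·5^m·m + 20·5^m - 1 = 5^(m+1)(3(m+1) + 1) - 1,
which is the closed form with N = m+1.
By induction, the statement is established for all N ≥ 1.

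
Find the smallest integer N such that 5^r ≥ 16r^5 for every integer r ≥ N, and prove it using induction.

N = 9

At r = 8: 390625 < 524288, so the inequality fails and N ≥ 9. We prove 5^r ≥ 16r^5 for all r ≥ 9.
When r = 9: 5^r = 1953125 and 16r^5 = 944784, so 1953125 ≥ 944784.
For the inductive step, assume it holds for an arbitrary m ≥ 9, so 5^m ≥ 16m^5.
Then 5^(m + 1) = 5·(5^m) ≥ 5·(16m^5).
Also, for m ≥ 9 we have 5·(16m^5) ≥ 16(m+1)^5, since 5 ≥ (1 + 1/m)^5 for all m ≥ 9.
Combining, 5^(m + 1) ≥ 16(m+1)^5.
Hence, by induction on r, the claim holds for every r ≥ 9.
Hence the smallest such N is 9.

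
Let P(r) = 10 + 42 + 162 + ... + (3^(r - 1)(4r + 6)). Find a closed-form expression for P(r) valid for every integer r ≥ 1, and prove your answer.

We claim P(r) = 2·3^r(r + 1) - 2 for all r ≥ 1.
When r = 1: P(1) = 10, and the closed form gives 10. They agree.
For the inductive step, assume it holds for an arbitrary i ≥ 1, so P(i) = 2·3^i(i + 1) - 2.
Then P(i+1) = P(i) + (3^i(4i + 10)) = (2·3^i(i + 1) - 2) + (3^i(4i + 10)).
Simplifying, P(i+1) = 6·3^i·i + 12·3^i - 2 = 2·3^(i+1)((i+1) + 1) - 2,
which is the closed form with r = i+1.
By induction, the statement is established for all r ≥ 1.

P(r) = 2·3^r(r + 1) - 2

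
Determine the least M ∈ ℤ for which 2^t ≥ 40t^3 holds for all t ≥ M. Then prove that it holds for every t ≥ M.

At t = 17: 131072 < 196520, so the inequality fails and M ≥ 18. We prove 2^t ≥ 40t^3 for all t ≥ 18.
Base case (t = 18): 2^t = 262144 and 40t^3 = 233280, so 262144 ≥ 233280.
Inductive step: suppose the statement holds for some r ≥ 18, so 2^r ≥ 40r^3.
Then 2^(r + 1) = 2·(2^r) ≥ 2·(40r^3).
Also, for r ≥ 18 we have 2·(40r^3) ≥ 40(r+1)^3, since 2 ≥ (1 + 1/r)^3 for all r ≥ 18.
Combining, 2^(r + 1) ≥ 40(r+1)^3.
This completes the induction.
Hence the smallest such M is 18.

M = 18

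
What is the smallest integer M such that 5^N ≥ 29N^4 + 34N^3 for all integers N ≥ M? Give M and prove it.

M = 8

At N = 7: 78125 < 81291, so the inequality fails and M ≥ 8. We prove 5^N ≥ 29N^4 + 34N^3 for all N ≥ 8.
Base case (N = 8): 5^N = 390625 and 29N^4 + 34N^3 = 136192, so 390625 ≥ 136192.
Inductive step: assume the claim holds for N = r, so 5^r ≥ 29r^4 + 34r^3.
Then 5^(r + 1) = 5·(5^r) ≥ 5·(29r^4 + 34r^3).
Also, for r ≥ 8 we have 5·(29r^4 + 34r^3) ≥ 29(r+1)^4 + 34(r+1)^3, since 5·(29r^4 + 34r^3) − (29(r+1)^4 + 34(r+1)^3) = 116r^4 + 20r^3 - 276r^2 - 218r - 63, which is nonnegative for all r ≥ 8.
Combining, 5^(r + 1) ≥ 29(r+1)^4 + 34(r+1)^3.
By induction, the statement is established for all N ≥ 8.
Hence the smallest such M is 8.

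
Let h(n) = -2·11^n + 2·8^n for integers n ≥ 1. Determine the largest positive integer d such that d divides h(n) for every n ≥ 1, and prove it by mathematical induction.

d = 6

Computing the first values: h(1) = -6 and h(2) = -114; gcd(-6, -114) = 6, so d ≤ 6.
We prove 6 | -2·11^n + 2·8^n for all n ≥ 1 by induction on n.
For the base case n = 1: h(1) = -6 = 6·(-1), so 6 | h(1).
Inductive step: assume the claim holds for n = j, i.e. 6 | h(j). Then
h(j+1) − 11·h(j) = (-2·11^(j+1) + 2·8^(j+1)) − 11·(-2·11^j + 2·8^j) = (2)·8^j·(8 − 11) = (-6)·8^j. Since 6 | h(j) by the inductive hypothesis, 6 | 11·h(j); and 6 | -6 since -6 = 6·-1. Therefore 6 | h(j+1).
This completes the induction.
Therefore the largest such d is 6.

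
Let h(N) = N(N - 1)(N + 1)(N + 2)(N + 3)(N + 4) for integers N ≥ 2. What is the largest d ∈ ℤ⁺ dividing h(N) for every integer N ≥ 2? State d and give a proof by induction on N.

d = 720

Computing the first values: h(2) = 720 and h(3) = 5040; gcd(720, 5040) = 720, so d ≤ 720.
We prove 720 | N(N - 1)(N + 1)(N + 2)(N + 3)(N + 4) for all N ≥ 2 by induction on N.
For the base case N = 2: h(2) = 720 = 720·(1), so 720 | h(2).
For the inductive step, assume it holds for an arbitrary m ≥ 2, i.e. 720 | h(m). Then
h(m+1) − h(m) = m·(m+1)·(m+2)·(m+3)·(m+4)·(m+5) − (m-1)·m·(m+1)·(m+2)·(m+3)·(m+4) = m·(m+1)·(m+2)·(m+3)·(m+4)·[(m+5) − (m-1)] = 6·m·(m+1)·(m+2)·(m+3)·(m+4). The product of 5 consecutive integers is divisible by (5)! = 120, so h(m+1) − h(m) is divisible by 6·120 = 720. By the inductive hypothesis 720 | h(m), hence 720 | h(m+1).
By induction, the statement is established for all N ≥ 2.
Therefore the largest such d is 720.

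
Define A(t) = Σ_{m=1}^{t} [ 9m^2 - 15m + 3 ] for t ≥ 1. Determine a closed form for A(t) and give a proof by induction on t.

A(t) = 3t(t^2 - t - 1)

We claim A(t) = 3t(t^2 - t - 1) for all t ≥ 1.
Base step (t = 1): A(1) = -3, and the closed form gives -3. They agree.
For the inductive step, assume it holds for an arbitrary m ≥ 1, so A(m) = 3m(m^2 - m - 1).
Then A(m+1) = A(m) + (9m^2 + 3m - 3) = (3m(m^2 - m - 1)) + (9m^2 + 3m - 3).
Simplifying, A(m+1) = 3(m + 1)(m^2 + m - 1) = 3(m+1)((m+1)^2 - (m+1) - 1),
which is the closed form with t = m+1.
This completes the induction.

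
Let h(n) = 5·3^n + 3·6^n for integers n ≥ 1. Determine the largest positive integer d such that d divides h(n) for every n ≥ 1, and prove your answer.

Computing the first values: h(1) = 33 and h(2) = 153; gcd(33, 153) = 3, so d ≤ 3.
We prove 3 | 5·3^n + 3·6^n for all n ≥ 1 by induction on n.
Base step (n = 1): h(1) = 33 = 3·(11), so 3 | h(1).
Inductive step: suppose the statement holds for some i ≥ 1, i.e. 3 | h(i). Then
h(i+1) − 6·h(i) = (5·3^(i+1) + 3·6^(i+1)) − 6·(5·3^i + 3·6^i) = (5)·3^i·(3 − 6) = (-15)·3^i. Since 3 | h(i) by the inductive hypothesis, 3 | 6·h(i); and 3 | -15 since -15 = 3·-5. Therefore 3 | h(i+1).
By induction, the statement is established for all n ≥ 1.
Therefore the largest such d is 3.

d = 3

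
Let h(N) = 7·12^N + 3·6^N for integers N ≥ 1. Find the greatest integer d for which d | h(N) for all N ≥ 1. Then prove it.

Computing the first values: h(1) = 102 and h(2) = 1116; gcd(102, 1116) = 6, so d ≤ 6.
We prove 6 | 7·12^N + 3·6^N for all N ≥ 1 by induction on N.
When N = 1: h(1) = 102 = 6·(17), so 6 | h(1).
For the inductive step, assume it holds for an arbitrary i ≥ 1, i.e. 6 | h(i). Then
h(i+1) − 12·h(i) = (7·12^(i+1) + 3·6^(i+1)) − 12·(7·12^i + 3·6^i) = (3)·6^i·(6 − 12) = (-18)·6^i. Since 6 | h(i) by the inductive hypothesis, 6 | 12·h(i); and 6 | -18 since -18 = 6·-3. Therefore 6 | h(i+1).
This completes the induction.
Therefore the largest such d is 6.

d = 6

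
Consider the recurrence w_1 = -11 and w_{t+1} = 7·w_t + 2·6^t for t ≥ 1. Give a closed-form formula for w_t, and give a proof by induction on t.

Computing the first terms: w_1 = -11, w_2 = -65, w_3 = -383. This suggests w_t = -2·6^t + 7^(t - 1).
When t = 1: the formula gives -11 = -11 = w_1.
Suppose the result is true for t = i, so w_i = -2·6^i + 7^(i - 1).
Then w_{i+1} = 7·w_i + 2·6^i = 7·(-2·6^i + 7^(i - 1)) + 2·6^i = -2·6^(i + 1) + 7^i = -2·6^(i+1) + 7^((i+1) - 1),
which is the claimed formula at t = i+1.
Hence, by induction on t, the claim holds for every t ≥ 1.

w_t = -2·6^t + 7^(t - 1)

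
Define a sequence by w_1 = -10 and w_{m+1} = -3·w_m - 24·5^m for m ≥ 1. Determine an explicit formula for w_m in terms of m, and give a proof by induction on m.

w_m = 5(-3)^(m - 1) - 3·5^m

Computing the first terms: w_1 = -10, w_2 = -90, w_3 = -330. This suggests w_m = 5(-3)^(m - 1) - 3·5^m.
Base step (m = 1): the formula gives -10 = -10 = w_1.
Suppose the result is true for m = i, so w_i = 5(-3)^(i - 1) - 3·5^i.
Then w_{i+1} = -3·w_i - 24·5^i = -3·(5(-3)^(i - 1) - 3·5^i) - 24·5^i = 5(-3)^i - 3·5^(i + 1) = 5(-3)^((i+1) - 1) - 3·5^(i+1),
which is the claimed formula at m = i+1.
By the principle of mathematical induction, the result holds for all m ≥ 1.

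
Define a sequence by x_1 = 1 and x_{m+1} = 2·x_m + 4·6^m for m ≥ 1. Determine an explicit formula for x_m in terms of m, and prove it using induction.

Computing the first terms: x_1 = 1, x_2 = 26, x_3 = 196. This suggests x_m = -5·2^(m - 1) + 6^m.
Base case (m = 1): the formula gives 1 = 1 = x_1.
Suppose the result is true for m = j, so x_j = -5·2^(j - 1) + 6^j.
Then x_{j+1} = 2·x_j + 4·6^j = 2·(-5·2^(j - 1) + 6^j) + 4·6^j = -5·2^j + 6^(j + 1) = -5·2^((j+1) - 1) + 6^(j+1),
which is the claimed formula at m = j+1.
This completes the induction.

x_m = -5·2^(m - 1) + 6^m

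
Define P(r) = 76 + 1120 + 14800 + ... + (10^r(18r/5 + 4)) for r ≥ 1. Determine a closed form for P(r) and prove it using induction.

We claim P(r) = 4·10^r(r + 1) - 4 for all r ≥ 1.
Base case (r = 1): P(1) = 76, and the closed form gives 76. They agree.
Inductive step: suppose the statement holds for some i ≥ 1, so P(i) = 4·10^i(i + 1) - 4.
Then P(i+1) = P(i) + (10^i(36i + 76)) = (4·10^i(i + 1) - 4) + (10^i(36i + 76)).
Simplifying, P(i+1) = 40·10^i·i + 80·10^i - 4 = 4·10^(i+1)((i+1) + 1) - 4,
which is the closed form with r = i+1.
By the principle of mathematical induction, the result holds for all r ≥ 1.

P(r) = 4·10^r(r + 1) - 4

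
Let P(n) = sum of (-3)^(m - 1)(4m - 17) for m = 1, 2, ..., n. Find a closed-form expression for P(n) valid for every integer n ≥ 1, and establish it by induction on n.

P(n) = (-3)^n(-n + 4) - 4

We claim P(n) = (-3)^n(-n + 4) - 4 for all n ≥ 1.
When n = 1: P(1) = -13, and the closed form gives -13. They agree.
For the inductive step, assume it holds for an arbitrary m ≥ 1, so P(m) = (-3)^m(-m + 4) - 4.
Then P(m+1) = P(m) + ((-3)^m(4m - 13)) = ((-3)^m(-m + 4) - 4) + ((-3)^m(4m - 13)).
Simplifying, P(m+1) = 3(-3)^m·m - 9(-3)^m - 4 = (-3)^(m+1)(-(m+1) + 4) - 4,
which is the closed form with n = m+1.
This completes the induction.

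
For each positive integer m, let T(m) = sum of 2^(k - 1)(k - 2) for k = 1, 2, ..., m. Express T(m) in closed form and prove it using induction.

We claim T(m) = 2^m(m - 3) + 3 for all m ≥ 1.
When m = 1: T(1) = -1, and the closed form gives -1. They agree.
For the inductive step, assume it holds for an arbitrary k ≥ 1, so T(k) = 2^k(k - 3) + 3.
Then T(k+1) = T(k) + (2^k(k - 1)) = (2^k(k - 3) + 3) + (2^k(k - 1)).
Simplifying, T(k+1) = 2^(k + 1)k - 2^(k + 2) + 3 = 2^(k+1)((k+1) - 3) + 3,
which is the closed form with m = k+1.
Hence, by induction on m, the claim holds for every m ≥ 1.

T(m) = 2^m(m - 3) + 3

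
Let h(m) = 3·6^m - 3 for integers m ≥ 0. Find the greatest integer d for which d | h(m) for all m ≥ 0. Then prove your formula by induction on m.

d = 15

Computing the first values: h(0) = 0 and h(1) = 15; gcd(0, 15) = 15, so d ≤ 15.
We prove 15 | 3·6^m - 3 for all m ≥ 0 by induction on m.
Base step (m = 0): h(0) = 0 = 15·(0), so 15 | h(0).
Inductive step: assume the claim holds for m = r, i.e. 15 | h(r). Then
h(r+1) = 3·6^(r+1) - 3 = 6·(3·6^r - 3) + 15 = 6·h(r) + 15. The first term is divisible by 15 by the inductive hypothesis, and 15 is divisible by 15. Hence 15 | h(r+1).
This completes the induction.
Therefore the largest such d is 15.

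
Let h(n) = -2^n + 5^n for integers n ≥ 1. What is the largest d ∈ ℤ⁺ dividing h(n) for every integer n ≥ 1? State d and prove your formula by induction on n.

d = 3

Computing the first values: h(1) = 3 and h(2) = 21; gcd(3, 21) = 3, so d ≤ 3.
We prove 3 | -2^n + 5^n for all n ≥ 1 by induction on n.
When n = 1: h(1) = 3 = 3·(1), so 3 | h(1).
For the inductive step, assume it holds for an arbitrary j ≥ 1, i.e. 3 | h(j). Then
5^{j+1} − 2^{j+1} = 5·5^j − 2·2^j = 5·(5^j − 2^j) + (3)·2^j. The first term is divisible by 3 by the inductive hypothesis, and the second term (3)·2^j is divisible by 3 since 3 | 3. Hence 3 | h(j+1).
By induction, the statement is established for all n ≥ 1.
Therefore the largest such d is 3.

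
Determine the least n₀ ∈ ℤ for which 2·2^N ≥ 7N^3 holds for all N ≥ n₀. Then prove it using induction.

At N = 12: 8192 < 12096, so the inequality fails and n₀ ≥ 13. We prove 2·2^N ≥ 7N^3 for all N ≥ 13.
For the base case N = 13: 2·2^N = 16384 and 7N^3 = 15379, so 16384 ≥ 15379.
Inductive step: suppose the statement holds for some p ≥ 13, so 2·2^p ≥ 7p^3.
Then 2·2^(p + 1) = 2·(2·2^p) ≥ 2·(7p^3).
Also, for p ≥ 13 we have 2·(7p^3) ≥ 7(p+1)^3, since 2 ≥ (1 + 1/p)^3 for all p ≥ 13.
Combining, 2·2^(p + 1) ≥ 7(p+1)^3.
This completes the induction.
Hence the smallest such n₀ is 13.

n₀ = 13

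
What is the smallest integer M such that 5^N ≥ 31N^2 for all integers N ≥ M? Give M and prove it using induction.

At N = 3: 125 < 279, so the inequality fails and M ≥ 4. We prove 5^N ≥ 31N^2 for all N ≥ 4.
Base step (N = 4): 5^N = 625 and 31N^2 = 496, so 625 ≥ 496.
Suppose the result is true for N = j, so 5^j ≥ 31j^2.
Then 5^(j + 1) = 5·(5^j) ≥ 5·(31j^2).
Also, for j ≥ 4 we have 5·(31j^2) ≥ 31(j+1)^2, since 5 ≥ (1 + 1/j)^2 for all j ≥ 4.
Combining, 5^(j + 1) ≥ 31(j+1)^2.
This completes the induction.
Hence the smallest such M is 4.

M = 4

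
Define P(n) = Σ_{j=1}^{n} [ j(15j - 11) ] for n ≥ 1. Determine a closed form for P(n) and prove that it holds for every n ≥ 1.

P(n) = n(n + 1)(5n - 3)

We claim P(n) = n(n + 1)(5n - 3) for all n ≥ 1.
Base step (n = 1): P(1) = 4, and the closed form gives 4. They agree.
For the inductive step, assume it holds for an arbitrary j ≥ 1, so P(j) = j(5j^2 + 2j - 3).
Then P(j+1) = P(j) + ((j + 1)(15j + 4)) = (j(5j^2 + 2j - 3)) + ((j + 1)(15j + 4)).
Simplifying, P(j+1) = (j + 1)(j + 2)(5j + 2) = (j+1)((j+1) + 1)(5(j+1) - 3),
which is the closed form with n = j+1.
This completes the induction.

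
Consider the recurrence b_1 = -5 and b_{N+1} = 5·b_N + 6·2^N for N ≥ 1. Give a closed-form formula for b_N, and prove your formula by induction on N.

Computing the first terms: b_1 = -5, b_2 = -13, b_3 = -41. This suggests b_N = -2^(N + 1) - 5^(N - 1).
Base step (N = 1): the formula gives -5 = -5 = b_1.
For the inductive step, assume it holds for an arbitrary m ≥ 1, so b_m = -2^(m + 1) - 5^(m - 1).
Then b_{m+1} = 5·b_m + 6·2^m = 5·(-2^(m + 1) - 5^(m - 1)) + 6·2^m = -2^(m + 2) - 5^m = -2^((m+1) + 1) - 5^((m+1) - 1),
which is the claimed formula at N = m+1.
By induction, the statement is established for all N ≥ 1.

b_N = -2^(N + 1) - 5^(N - 1)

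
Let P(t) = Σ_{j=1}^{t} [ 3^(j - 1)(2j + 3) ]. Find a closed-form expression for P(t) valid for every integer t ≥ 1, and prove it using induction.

P(t) = 3^t(t + 1) - 1

We claim P(t) = 3^t(t + 1) - 1 for all t ≥ 1.
For the base case t = 1: P(1) = 5, and the closed form gives 5. They agree.
For the inductive step, assume it holds for an arbitrary j ≥ 1, so P(j) = 3^j(j + 1) - 1.
Then P(j+1) = P(j) + (3^j(2j + 5)) = (3^j(j + 1) - 1) + (3^j(2j + 5)).
Simplifying, P(j+1) = 3·3^j·j + 6·3^j - 1 = 3^(j+1)((j+1) + 1) - 1,
which is the closed form with t = j+1.
By induction, the statement is established for all t ≥ 1.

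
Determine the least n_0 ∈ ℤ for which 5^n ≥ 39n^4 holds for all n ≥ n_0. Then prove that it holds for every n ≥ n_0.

n_0 = 8

At n = 7: 78125 < 93639, so the inequality fails and n_0 ≥ 8. We prove 5^n ≥ 39n^4 for all n ≥ 8.
When n = 8: 5^n = 390625 and 39n^4 = 159744, so 390625 ≥ 159744.
Inductive step: suppose the statement holds for some i ≥ 8, so 5^i ≥ 39i^4.
Then 5^(i + 1) = 5·(5^i) ≥ 5·(39i^4).
Also, for i ≥ 8 we have 5·(39i^4) ≥ 39(i+1)^4, since 5 ≥ (1 + 1/i)^4 for all i ≥ 8.
Combining, 5^(i + 1) ≥ 39(i+1)^4.
Hence, by induction on n, the claim holds for every n ≥ 8.
Hence the smallest such n_0 is 8.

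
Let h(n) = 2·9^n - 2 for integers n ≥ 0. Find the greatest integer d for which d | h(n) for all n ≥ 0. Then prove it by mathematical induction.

d = 16

Computing the first values: h(0) = 0 and h(1) = 16; gcd(0, 16) = 16, so d ≤ 16.
We prove 16 | 2·9^n - 2 for all n ≥ 0 by induction on n.
When n = 0: h(0) = 0 = 16·(0), so 16 | h(0).
Suppose the result is true for n = m, i.e. 16 | h(m). Then
h(m+1) = 2·9^(m+1) - 2 = 9·(2·9^m - 2) + 16 = 9·h(m) + 16. The first term is divisible by 16 by the inductive hypothesis, and 16 is divisible by 16. Hence 16 | h(m+1).
This completes the induction.
Therefore the largest such d is 16.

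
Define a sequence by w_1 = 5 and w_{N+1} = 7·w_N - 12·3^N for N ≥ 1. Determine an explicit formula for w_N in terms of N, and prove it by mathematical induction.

w_N = 3^(N + 1) - 4·7^(N - 1)

Computing the first terms: w_1 = 5, w_2 = -1, w_3 = -115. This suggests w_N = 3^(N + 1) - 4·7^(N - 1).
When N = 1: the formula gives 5 = 5 = w_1.
Suppose the result is true for N = j, so w_j = 3^(j + 1) - 4·7^(j - 1).
Then w_{j+1} = 7·w_j - 12·3^j = 7·(3^(j + 1) - 4·7^(j - 1)) - 12·3^j = 3^(j + 2) - 4·7^j = 3^((j+1) + 1) - 4·7^((j+1) - 1),
which is the claimed formula at N = j+1.
By induction, the statement is established for all N ≥ 1.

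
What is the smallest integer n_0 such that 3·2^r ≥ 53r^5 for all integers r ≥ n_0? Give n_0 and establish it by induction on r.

At r = 28: 805306368 < 912149504, so the inequality fails and n_0 ≥ 29. We prove 3·2^r ≥ 53r^5 for all r ≥ 29.
For the base case r = 29: 3·2^r = 1610612736 and 53r^5 = 1087090897, so 1610612736 ≥ 1087090897.
Suppose the result is true for r = i, so 3·2^i ≥ 53i^5.
Then 3·2^(i + 1) = 2·(3·2^i) ≥ 2·(53i^5).
Also, for i ≥ 29 we have 2·(53i^5) ≥ 53(i+1)^5, since 2 ≥ (1 + 1/i)^5 for all i ≥ 29.
Combining, 3·2^(i + 1) ≥ 53(i+1)^5.
By the principle of mathematical induction, the result holds for all r ≥ 29.
Hence the smallest such n_0 is 29.

n_0 = 29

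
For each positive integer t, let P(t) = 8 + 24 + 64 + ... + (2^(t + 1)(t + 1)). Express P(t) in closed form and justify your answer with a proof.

P(t) = 2^(t + 2)t

We claim P(t) = 2^(t + 2)t for all t ≥ 1.
Base step (t = 1): P(1) = 8, and the closed form gives 8. They agree.
Inductive step: suppose the statement holds for some k ≥ 1, so P(k) = 2^(k + 2)k.
Then P(k+1) = P(k) + (2^(k + 2)(k + 2)) = (2^(k + 2)k) + (2^(k + 2)(k + 2)).
Simplifying, P(k+1) = 2^(k + 3)(k + 1) = 2^((k+1) + 2)(k+1),
which is the closed form with t = k+1.
Hence, by induction on t, the claim holds for every t ≥ 1.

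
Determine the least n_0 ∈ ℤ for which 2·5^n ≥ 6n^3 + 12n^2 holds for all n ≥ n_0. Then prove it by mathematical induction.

At n = 3: 250 < 270, so the inequality fails and n_0 ≥ 4. We prove 2·5^n ≥ 6n^3 + 12n^2 for all n ≥ 4.
Base step (n = 4): 2·5^n = 1250 and 6n^3 + 12n^2 = 576, so 1250 ≥ 576.
Inductive step: suppose the statement holds for some p ≥ 4, so 2·5^p ≥ 6p^3 + 12p^2.
Then 2·5^(p + 1) = 5·(2·5^p) ≥ 5·(6p^3 + 12p^2).
Also, for p ≥ 4 we have 5·(6p^3 + 12p^2) ≥ 6(p+1)^3 + 12(p+1)^2, since 5·(6p^3 + 12p^2) − (6(p+1)^3 + 12(p+1)^2) = 24p^3 + 30p^2 - 42p - 18, which is nonnegative for all p ≥ 4.
Combining, 2·5^(p + 1) ≥ 6(p+1)^3 + 12(p+1)^2.
By the principle of mathematical induction, the result holds for all n ≥ 4.
Hence the smallest such n_0 is 4.

n_0 = 4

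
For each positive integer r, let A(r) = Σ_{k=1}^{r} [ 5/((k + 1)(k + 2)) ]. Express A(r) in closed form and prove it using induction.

A(r) = 5r/(2(r + 2))

We claim A(r) = 5r/(2(r + 2)) for all r ≥ 1.
When r = 1: A(1) = 5/6, and the closed form gives 5/6. They agree.
For the inductive step, assume it holds for an arbitrary k ≥ 1, so A(k) = 5k/(2(k + 2)).
Then A(k+1) = A(k) + (5/((k + 2)(k + 3))) = (5k/(2(k + 2))) + (5/((k + 2)(k + 3))).
Simplifying, A(k+1) = 5(k + 1)/(2(k + 3)) = 5(k+1)/(2((k+1) + 2)),
which is the closed form with r = k+1.
By induction, the statement is established for all r ≥ 1.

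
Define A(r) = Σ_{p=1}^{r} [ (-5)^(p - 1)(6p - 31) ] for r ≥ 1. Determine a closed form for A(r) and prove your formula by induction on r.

We claim A(r) = (-5)^r(-r + 5) - 5 for all r ≥ 1.
Base step (r = 1): A(1) = -25, and the closed form gives -25. They agree.
Inductive step: suppose the statement holds for some p ≥ 1, so A(p) = (-5)^p(-p + 5) - 5.
Then A(p+1) = A(p) + ((-5)^p(6p - 25)) = ((-5)^p(-p + 5) - 5) + ((-5)^p(6p - 25)).
Simplifying, A(p+1) = 5(-5)^p·p - 20(-5)^p - 5 = (-5)^(p+1)(-(p+1) + 5) - 5,
which is the closed form with r = p+1.
By induction, the statement is established for all r ≥ 1.

A(r) = (-5)^r(-r + 5) - 5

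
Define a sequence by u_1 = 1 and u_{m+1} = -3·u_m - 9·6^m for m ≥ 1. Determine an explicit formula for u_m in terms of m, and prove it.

Computing the first terms: u_1 = 1, u_2 = -57, u_3 = -153. This suggests u_m = 7(-3)^(m - 1) - 6^m.
For the base case m = 1: the formula gives 1 = 1 = u_1.
For the inductive step, assume it holds for an arbitrary r ≥ 1, so u_r = 7(-3)^(r - 1) - 6^r.
Then u_{r+1} = -3·u_r - 9·6^r = -3·(7(-3)^(r - 1) - 6^r) - 9·6^r = 7(-3)^r - 6^(r + 1) = 7(-3)^((r+1) - 1) - 6^(r+1),
which is the claimed formula at m = r+1.
By the principle of mathematical induction, the result holds for all m ≥ 1.

u_m = 7(-3)^(m - 1) - 6^m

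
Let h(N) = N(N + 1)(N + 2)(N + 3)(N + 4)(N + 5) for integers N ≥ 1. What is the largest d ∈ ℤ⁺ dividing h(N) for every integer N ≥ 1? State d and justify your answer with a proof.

Computing the first values: h(1) = 720 and h(2) = 5040; gcd(720, 5040) = 720, so d ≤ 720.
We prove 720 | N(N + 1)(N + 2)(N + 3)(N + 4)(N + 5) for all N ≥ 1 by induction on N.
Base step (N = 1): h(1) = 720 = 720·(1), so 720 | h(1).
Inductive step: assume the claim holds for N = k, i.e. 720 | h(k). Then
h(k+1) − h(k) = (k+1)·(k+2)·(k+3)·(k+4)·(k+5)·(k+6) − k·(k+1)·(k+2)·(k+3)·(k+4)·(k+5) = (k+1)·(k+2)·(k+3)·(k+4)·(k+5)·[(k+6) − k] = 6·(k+1)·(k+2)·(k+3)·(k+4)·(k+5). The product of 5 consecutive integers is divisible by (5)! = 120, so h(k+1) − h(k) is divisible by 6·120 = 720. By the inductive hypothesis 720 | h(k), hence 720 | h(k+1).
Hence, by induction on N, the claim holds for every N ≥ 1.
Therefore the largest such d is 720.

d = 720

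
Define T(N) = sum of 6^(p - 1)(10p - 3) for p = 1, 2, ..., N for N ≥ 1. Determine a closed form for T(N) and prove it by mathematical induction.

We claim T(N) = 6^N(2N - 1) + 1 for all N ≥ 1.
When N = 1: T(1) = 7, and the closed form gives 7. They agree.
Suppose the result is true for N = p, so T(p) = 6^p(2p - 1) + 1.
Then T(p+1) = T(p) + (6^p(10p + 7)) = (6^p(2p - 1) + 1) + (6^p(10p + 7)).
Simplifying, T(p+1) = 12·6^p·p + 6·6^p + 1 = 6^(p+1)(2(p+1) - 1) + 1,
which is the closed form with N = p+1.
This completes the induction.

T(N) = 6^N(2N - 1) + 1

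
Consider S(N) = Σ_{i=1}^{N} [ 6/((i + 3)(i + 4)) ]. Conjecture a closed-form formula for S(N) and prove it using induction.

S(N) = 3N/(2(N + 4))

We claim S(N) = 3N/(2(N + 4)) for all N ≥ 1.
For the base case N = 1: S(1) = 3/10, and the closed form gives 3/10. They agree.
For the inductive step, assume it holds for an arbitrary i ≥ 1, so S(i) = 3i/(2(i + 4)).
Then S(i+1) = S(i) + (6/((i + 4)(i + 5))) = (3i/(2(i + 4))) + (6/((i + 4)(i + 5))).
Simplifying, S(i+1) = 3(i + 1)/(2(i + 5)) = 3(i+1)/(2((i+1) + 4)),
which is the closed form with N = i+1.
By the principle of mathematical induction, the result holds for all N ≥ 1.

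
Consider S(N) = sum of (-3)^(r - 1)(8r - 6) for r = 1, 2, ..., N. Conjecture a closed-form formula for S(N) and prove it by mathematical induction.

S(N) = (-3)^N(-2N + 1) - 1

We claim S(N) = (-3)^N(-2N + 1) - 1 for all N ≥ 1.
Base step (N = 1): S(1) = 2, and the closed form gives 2. They agree.
Inductive step: suppose the statement holds for some r ≥ 1, so S(r) = (-3)^r(-2r + 1) - 1.
Then S(r+1) = S(r) + ((-3)^r(8r + 2)) = ((-3)^r(-2r + 1) - 1) + ((-3)^r(8r + 2)).
Simplifying, S(r+1) = 6(-3)^r·r + 3(-3)^r - 1 = (-3)^(r+1)(-2(r+1) + 1) - 1,
which is the closed form with N = r+1.
By the principle of mathematical induction, the result holds for all N ≥ 1.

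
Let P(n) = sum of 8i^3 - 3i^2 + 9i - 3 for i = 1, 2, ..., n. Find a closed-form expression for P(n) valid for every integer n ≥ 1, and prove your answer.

P(n) = n(2n^3 + 3n^2 + 5n + 1)

We claim P(n) = n(2n^3 + 3n^2 + 5n + 1) for all n ≥ 1.
For the base case n = 1: P(1) = 11, and the closed form gives 11. They agree.
Inductive step: suppose the statement holds for some i ≥ 1, so P(i) = i(2i^3 + 3i^2 + 5i + 1).
Then P(i+1) = P(i) + (8i^3 + 21i^2 + 27i + 11) = (i(2i^3 + 3i^2 + 5i + 1)) + (8i^3 + 21i^2 + 27i + 11).
Simplifying, P(i+1) = (i + 1)(2i^3 + 9i^2 + 17i + 11) = (i+1)(2(i+1)^3 + 3(i+1)^2 + 5(i+1) + 1),
which is the closed form with n = i+1.
By induction, the statement is established for all n ≥ 1.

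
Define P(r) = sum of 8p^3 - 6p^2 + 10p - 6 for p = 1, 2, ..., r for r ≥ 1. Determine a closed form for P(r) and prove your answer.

P(r) = 2r(r^3 + r^2 + 2r - 1)

We claim P(r) = 2r(r^3 + r^2 + 2r - 1) for all r ≥ 1.
Base case (r = 1): P(1) = 6, and the closed form gives 6. They agree.
Suppose the result is true for r = p, so P(p) = 2p(p^3 + p^2 + 2p - 1).
Then P(p+1) = P(p) + (8p^3 + 18p^2 + 22p + 6) = (2p(p^3 + p^2 + 2p - 1)) + (8p^3 + 18p^2 + 22p + 6).
Simplifying, P(p+1) = 2(p + 1)(p^3 + 4p^2 + 7p + 3) = 2(p+1)((p+1)^3 + (p+1)^2 + 2(p+1) - 1),
which is the closed form with r = p+1.
Hence, by induction on r, the claim holds for every r ≥ 1.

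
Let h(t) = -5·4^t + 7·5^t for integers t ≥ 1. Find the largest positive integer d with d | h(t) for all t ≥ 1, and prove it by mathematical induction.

d = 5

Computing the first values: h(1) = 15 and h(2) = 95; gcd(15, 95) = 5, so d ≤ 5.
We prove 5 | -5·4^t + 7·5^t for all t ≥ 1 by induction on t.
Base case (t = 1): h(1) = 15 = 5·(3), so 5 | h(1).
For the inductive step, assume it holds for an arbitrary m ≥ 1, i.e. 5 | h(m). Then
h(m+1) − 5·h(m) = (-5·4^(m+1) + 7·5^(m+1)) − 5·(-5·4^m + 7·5^m) = (-5)·4^m·(4 − 5) = (5)·4^m. Since 5 | h(m) by the inductive hypothesis, 5 | 5·h(m); and 5 | 5 since 5 = 5·1. Therefore 5 | h(m+1).
This completes the induction.
Therefore the largest such d is 5.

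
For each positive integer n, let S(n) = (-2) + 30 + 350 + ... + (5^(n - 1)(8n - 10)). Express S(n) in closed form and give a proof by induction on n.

S(n) = 5^n(2n - 3) + 3

We claim S(n) = 5^n(2n - 3) + 3 for all n ≥ 1.
Base case (n = 1): S(1) = -2, and the closed form gives -2. They agree.
Inductive step: suppose the statement holds for some j ≥ 1, so S(j) = 5^j(2j - 3) + 3.
Then S(j+1) = S(j) + (5^j(8j - 2)) = (5^j(2j - 3) + 3) + (5^j(8j - 2)).
Simplifying, S(j+1) = 10·5^j·j - 5·5^j + 3 = 5^(j+1)(2(j+1) - 3) + 3,
which is the closed form with n = j+1.
Hence, by induction on n, the claim holds for every n ≥ 1.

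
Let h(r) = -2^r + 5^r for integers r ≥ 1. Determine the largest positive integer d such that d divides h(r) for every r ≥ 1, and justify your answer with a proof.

Computing the first values: h(1) = 3 and h(2) = 21; gcd(3, 21) = 3, so d ≤ 3.
We prove 3 | -2^r + 5^r for all r ≥ 1 by induction on r.
When r = 1: h(1) = 3 = 3·(1), so 3 | h(1).
For the inductive step, assume it holds for an arbitrary k ≥ 1, i.e. 3 | h(k). Then
5^{k+1} − 2^{k+1} = 5·5^k − 2·2^k = 5·(5^k − 2^k) + (3)·2^k. The first term is divisible by 3 by the inductive hypothesis, and the second term (3)·2^k is divisible by 3 since 3 | 3. Hence 3 | h(k+1).
By the principle of mathematical induction, the result holds for all r ≥ 1.
Therefore the largest such d is 3.

d = 3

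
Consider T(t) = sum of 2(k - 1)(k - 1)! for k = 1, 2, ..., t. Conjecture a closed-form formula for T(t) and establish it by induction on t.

T(t) = 2t! - 2

We claim T(t) = 2t! - 2 for all t ≥ 1.
When t = 1: T(1) = 0, and the closed form gives 0. They agree.
For the inductive step, assume it holds for an arbitrary k ≥ 1, so T(k) = 2k! - 2.
Then T(k+1) = T(k) + (2k·k!) = (2k! - 2) + (2k·k!).
Simplifying, T(k+1) = 2(k+1)! - 2,
which is the closed form with t = k+1.
By the principle of mathematical induction, the result holds for all t ≥ 1.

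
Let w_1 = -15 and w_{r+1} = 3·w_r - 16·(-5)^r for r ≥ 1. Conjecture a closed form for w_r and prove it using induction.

w_r = 2(-5)^r - 5·3^(r - 1)

Computing the first terms: w_1 = -15, w_2 = 35, w_3 = -295. This suggests w_r = 2(-5)^r - 5·3^(r - 1).
For the base case r = 1: the formula gives -15 = -15 = w_1.
Inductive step: suppose the statement holds for some m ≥ 1, so w_m = 2(-5)^m - 5·3^(m - 1).
Then w_{m+1} = 3·w_m - 16·(-5)^m = 3·(2(-5)^m - 5·3^(m - 1)) - 16·(-5)^m = 2(-5)^(m + 1) - 5·3^m = 2(-5)^(m+1) - 5·3^((m+1) - 1),
which is the claimed formula at r = m+1.
By induction, the statement is established for all r ≥ 1.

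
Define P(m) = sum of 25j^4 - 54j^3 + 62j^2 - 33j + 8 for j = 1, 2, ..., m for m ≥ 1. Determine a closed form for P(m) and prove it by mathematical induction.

We claim P(m) = m(5m^4 - m^3 + 2m^2 + m + 1) for all m ≥ 1.
When m = 1: P(1) = 8, and the closed form gives 8. They agree.
For the inductive step, assume it holds for an arbitrary j ≥ 1, so P(j) = j(5j^4 - j^3 + 2j^2 + j + 1).
Then P(j+1) = P(j) + (25j^4 + 46j^3 + 50j^2 + 29j + 8) = (j(5j^4 - j^3 + 2j^2 + j + 1)) + (25j^4 + 46j^3 + 50j^2 + 29j + 8).
Simplifying, P(j+1) = (j + 1)(5j^4 + 19j^3 + 29j^2 + 22j + 8) = (j+1)(5(j+1)^4 - (j+1)^3 + 2(j+1)^2 + (j+1) + 1),
which is the closed form with m = j+1.
Hence, by induction on m, the claim holds for every m ≥ 1.

P(m) = m(5m^4 - m^3 + 2m^2 + m + 1)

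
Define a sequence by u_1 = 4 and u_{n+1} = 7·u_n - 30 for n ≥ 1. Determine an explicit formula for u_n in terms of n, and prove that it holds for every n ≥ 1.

u_n = -7^(n - 1) + 5

Computing the first terms: u_1 = 4, u_2 = -2, u_3 = -44. This suggests u_n = -7^(n - 1) + 5.
For the base case n = 1: the formula gives 4 = 4 = u_1.
Inductive step: assume the claim holds for n = i, so u_i = -7^(i - 1) + 5.
Then u_{i+1} = 7·u_i - 30 = 7·(-7^(i - 1) + 5) - 30 = -7^i + 5 = -7^((i+1) - 1) + 5,
which is the claimed formula at n = i+1.
This completes the induction.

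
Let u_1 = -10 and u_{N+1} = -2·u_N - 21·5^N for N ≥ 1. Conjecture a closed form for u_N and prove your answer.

u_N = 5(-2)^(N - 1) - 3·5^N

Computing the first terms: u_1 = -10, u_2 = -85, u_3 = -355. This suggests u_N = 5(-2)^(N - 1) - 3·5^N.
Base case (N = 1): the formula gives -10 = -10 = u_1.
For the inductive step, assume it holds for an arbitrary r ≥ 1, so u_r = 5(-2)^(r - 1) - 3·5^r.
Then u_{r+1} = -2·u_r - 21·5^r = -2·(5(-2)^(r - 1) - 3·5^r) - 21·5^r = 5(-2)^r - 3·5^(r + 1) = 5(-2)^((r+1) - 1) - 3·5^(r+1),
which is the claimed formula at N = r+1.
By the principle of mathematical induction, the result holds for all N ≥ 1.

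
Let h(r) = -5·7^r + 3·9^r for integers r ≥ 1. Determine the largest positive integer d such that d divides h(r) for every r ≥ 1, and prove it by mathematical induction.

Computing the first values: h(1) = -8 and h(2) = -2; gcd(-8, -2) = 2, so d ≤ 2.
We prove 2 | -5·7^r + 3·9^r for all r ≥ 1 by induction on r.
Base step (r = 1): h(1) = -8 = 2·(-4), so 2 | h(1).
For the inductive step, assume it holds for an arbitrary m ≥ 1, i.e. 2 | h(m). Then
h(m+1) − 9·h(m) = (-5·7^(m+1) + 3·9^(m+1)) − 9·(-5·7^m + 3·9^m) = (-5)·7^m·(7 − 9) = (10)·7^m. Since 2 | h(m) by the inductive hypothesis, 2 | 9·h(m); and 2 | 10 since 10 = 2·5. Therefore 2 | h(m+1).
Hence, by induction on r, the claim holds for every r ≥ 1.
Therefore the largest such d is 2.

d = 2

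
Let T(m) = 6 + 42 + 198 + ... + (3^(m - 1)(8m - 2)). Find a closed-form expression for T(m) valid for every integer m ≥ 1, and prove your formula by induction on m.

We claim T(m) = 3^m(4m - 3) + 3 for all m ≥ 1.
Base case (m = 1): T(1) = 6, and the closed form gives 6. They agree.
For the inductive step, assume it holds for an arbitrary k ≥ 1, so T(k) = 3^k(4k - 3) + 3.
Then T(k+1) = T(k) + (3^k(8k + 6)) = (3^k(4k - 3) + 3) + (3^k(8k + 6)).
Simplifying, T(k+1) = 12·3^k·k + 3·3^k + 3 = 3^(k+1)(4(k+1) - 3) + 3,
which is the closed form with m = k+1.
By the principle of mathematical induction, the result holds for all m ≥ 1.

T(m) = 3^m(4m - 3) + 3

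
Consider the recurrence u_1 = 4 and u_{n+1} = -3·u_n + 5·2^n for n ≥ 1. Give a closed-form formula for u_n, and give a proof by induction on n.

u_n = 2(-3)^(n - 1) + 2^n

Computing the first terms: u_1 = 4, u_2 = -2, u_3 = 26. This suggests u_n = 2(-3)^(n - 1) + 2^n.
For the base case n = 1: the formula gives 4 = 4 = u_1.
Inductive step: suppose the statement holds for some m ≥ 1, so u_m = 2(-3)^(m - 1) + 2^m.
Then u_{m+1} = -3·u_m + 5·2^m = -3·(2(-3)^(m - 1) + 2^m) + 5·2^m = 2(-3)^m + 2^(m + 1) = 2(-3)^((m+1) - 1) + 2^(m+1),
which is the claimed formula at n = m+1.
Hence, by induction on n, the claim holds for every n ≥ 1.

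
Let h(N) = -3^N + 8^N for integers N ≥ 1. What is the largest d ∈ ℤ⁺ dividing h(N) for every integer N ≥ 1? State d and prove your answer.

Computing the first values: h(1) = 5 and h(2) = 55; gcd(5, 55) = 5, so d ≤ 5.
We prove 5 | -3^N + 8^N for all N ≥ 1 by induction on N.
Base case (N = 1): h(1) = 5 = 5·(1), so 5 | h(1).
For the inductive step, assume it holds for an arbitrary i ≥ 1, i.e. 5 | h(i). Then
8^{i+1} − 3^{i+1} = 8·8^i − 3·3^i = 8·(8^i − 3^i) + (5)·3^i. The first term is divisible by 5 by the inductive hypothesis, and the second term (5)·3^i is divisible by 5 since 5 | 5. Hence 5 | h(i+1).
By induction, the statement is established for all N ≥ 1.
Therefore the largest such d is 5.

d = 5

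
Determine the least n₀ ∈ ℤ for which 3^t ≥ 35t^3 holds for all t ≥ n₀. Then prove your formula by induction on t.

At t = 9: 19683 < 25515, so the inequality fails and n₀ ≥ 10. We prove 3^t ≥ 35t^3 for all t ≥ 10.
When t = 10: 3^t = 59049 and 35t^3 = 35000, so 59049 ≥ 35000.
Inductive step: suppose the statement holds for some k ≥ 10, so 3^k ≥ 35k^3.
Then 3^(k + 1) = 3·(3^k) ≥ 3·(35k^3).
Also, for k ≥ 10 we have 3·(35k^3) ≥ 35(k+1)^3, since 3 ≥ (1 + 1/k)^3 for all k ≥ 10.
Combining, 3^(k + 1) ≥ 35(k+1)^3.
Hence, by induction on t, the claim holds for every t ≥ 10.
Hence the smallest such n₀ is 10.

n₀ = 10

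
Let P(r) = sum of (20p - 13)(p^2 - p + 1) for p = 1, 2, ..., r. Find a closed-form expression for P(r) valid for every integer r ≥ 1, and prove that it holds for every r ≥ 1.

P(r) = r(5r^3 - r^2 + 5r - 2)

We claim P(r) = r(5r^3 - r^2 + 5r - 2) for all r ≥ 1.
Base case (r = 1): P(1) = 7, and the closed form gives 7. They agree.
For the inductive step, assume it holds for an arbitrary p ≥ 1, so P(p) = p(5p^3 - p^2 + 5p - 2).
Then P(p+1) = P(p) + (-(p - (p + 1)^2)(20p + 7)) = (p(5p^3 - p^2 + 5p - 2)) + (-(p - (p + 1)^2)(20p + 7)).
Simplifying, P(p+1) = (p + 1)(5p^3 + 14p^2 + 18p + 7) = (p+1)(5(p+1)^3 - (p+1)^2 + 5(p+1) - 2),
which is the closed form with r = p+1.
By induction, the statement is established for all r ≥ 1.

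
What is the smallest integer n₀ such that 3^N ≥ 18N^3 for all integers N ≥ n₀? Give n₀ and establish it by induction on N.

At N = 8: 6561 < 9216, so the inequality fails and n₀ ≥ 9. We prove 3^N ≥ 18N^3 for all N ≥ 9.
Base step (N = 9): 3^N = 19683 and 18N^3 = 13122, so 19683 ≥ 13122.
Inductive step: suppose the statement holds for some i ≥ 9, so 3^i ≥ 18i^3.
Then 3^(i + 1) = 3·(3^i) ≥ 3·(18i^3).
Also, for i ≥ 9 we have 3·(18i^3) ≥ 18(i+1)^3, since 3 ≥ (1 + 1/i)^3 for all i ≥ 9.
Combining, 3^(i + 1) ≥ 18(i+1)^3.
Hence, by induction on N, the claim holds for every N ≥ 9.
Hence the smallest such n₀ is 9.

n₀ = 9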